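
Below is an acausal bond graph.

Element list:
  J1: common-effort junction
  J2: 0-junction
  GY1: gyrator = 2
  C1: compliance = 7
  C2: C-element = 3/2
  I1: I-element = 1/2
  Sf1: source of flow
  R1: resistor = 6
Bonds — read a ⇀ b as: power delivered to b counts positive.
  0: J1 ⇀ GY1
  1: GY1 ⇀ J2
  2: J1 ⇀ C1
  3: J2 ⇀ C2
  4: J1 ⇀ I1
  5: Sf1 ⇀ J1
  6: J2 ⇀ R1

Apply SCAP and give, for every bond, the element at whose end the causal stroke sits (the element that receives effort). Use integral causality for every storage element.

#5 stroke→Sf1  (source Sf1 imposes f)
#2 stroke→J1  (C1 outputs effort q/C1)
#0 stroke→GY1  (J1 effort already set via bond 2)
#4 stroke→I1  (J1: bond 2 brought effort, rest push out)
#1 stroke→GY1  (GY GY1: same side as bond 0)
#3 stroke→J2  (C2: C, integral causality)
#6 stroke→R1  (0-jn J2 has e-setter on 3)

bond 0 stroke→GY1
bond 1 stroke→GY1
bond 2 stroke→J1
bond 3 stroke→J2
bond 4 stroke→I1
bond 5 stroke→Sf1
bond 6 stroke→R1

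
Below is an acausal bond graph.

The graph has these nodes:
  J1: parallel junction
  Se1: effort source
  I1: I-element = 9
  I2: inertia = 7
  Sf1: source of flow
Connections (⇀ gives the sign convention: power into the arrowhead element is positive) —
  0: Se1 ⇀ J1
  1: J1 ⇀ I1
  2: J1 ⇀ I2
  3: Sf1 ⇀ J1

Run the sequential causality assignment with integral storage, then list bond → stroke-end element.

bond 0 |J1  (Se1 (Se) sets effort on bond)
bond 3 |Sf1  (Sf1 fixes flow; stroke at Sf1)
bond 1 |I1  (common-e at J1 fixed by 0)
bond 2 |I2  (J1 effort already set via bond 0)

b0 stroke at J1
b1 stroke at I1
b2 stroke at I2
b3 stroke at Sf1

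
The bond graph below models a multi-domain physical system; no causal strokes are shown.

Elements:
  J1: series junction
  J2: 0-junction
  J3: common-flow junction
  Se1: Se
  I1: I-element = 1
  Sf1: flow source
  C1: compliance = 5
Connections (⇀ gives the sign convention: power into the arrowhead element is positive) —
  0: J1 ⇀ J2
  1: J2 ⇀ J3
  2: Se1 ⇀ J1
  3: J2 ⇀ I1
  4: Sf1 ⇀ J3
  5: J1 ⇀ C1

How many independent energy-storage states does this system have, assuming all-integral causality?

β2 →J1  (Se1 (Se) sets effort on bond)
β4 →Sf1  (Sf1 fixes flow; stroke at Sf1)
β1 →J3  (J3: bond 4 brought flow, rest push out)
β3 →I1  (I1 integral (f out))
β0 →J2  (J2 needs exactly one e-in)
β5 →J1  (1-jn J1 has f-setter on 0)

2  (C1, I1 all integral)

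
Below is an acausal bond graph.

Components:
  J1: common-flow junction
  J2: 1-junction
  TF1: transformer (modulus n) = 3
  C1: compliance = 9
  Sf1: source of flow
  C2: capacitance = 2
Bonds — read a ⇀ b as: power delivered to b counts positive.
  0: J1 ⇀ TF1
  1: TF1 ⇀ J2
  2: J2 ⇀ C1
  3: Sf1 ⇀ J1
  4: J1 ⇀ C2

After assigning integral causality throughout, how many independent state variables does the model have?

2  (C1, C2 all integral)

b3 |Sf1  (Sf1: flow source, stroke at near end)
b0 |J1  (J1 flow already set via bond 3)
b4 |J1  (1-jn J1 has f-setter on 3)
b1 |TF1  (TF1 one-in-one-out from 0)
b2 |J2  (J2: bond 1 brought flow, rest push out)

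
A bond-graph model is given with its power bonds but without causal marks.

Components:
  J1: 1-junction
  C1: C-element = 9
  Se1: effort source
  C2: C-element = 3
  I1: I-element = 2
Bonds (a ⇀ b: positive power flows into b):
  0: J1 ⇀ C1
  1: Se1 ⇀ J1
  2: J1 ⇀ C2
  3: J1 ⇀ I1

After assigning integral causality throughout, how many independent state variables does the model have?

3  (C1, C2, I1 all integral)

β1 stroke at J1  (Se1 fixes effort; stroke away)
β0 stroke at J1  (C1: C, integral causality)
β2 stroke at J1  (C2 outputs effort q/C2)
β3 stroke at I1  (closing 1-jn rule on J1)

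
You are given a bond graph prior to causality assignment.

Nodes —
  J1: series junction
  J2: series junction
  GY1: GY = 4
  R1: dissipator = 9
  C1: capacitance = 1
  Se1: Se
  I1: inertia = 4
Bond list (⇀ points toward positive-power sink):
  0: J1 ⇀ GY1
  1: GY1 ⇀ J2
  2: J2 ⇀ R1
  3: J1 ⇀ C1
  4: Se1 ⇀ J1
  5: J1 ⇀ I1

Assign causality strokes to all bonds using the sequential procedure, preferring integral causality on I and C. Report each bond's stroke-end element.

b4 →J1  (Se1: effort source, stroke at far end)
b3 →J1  (prefer integral on C1)
b5 →I1  (I1 outputs flow p/I1)
b0 →J1  (J1: bond 5 brought flow, rest push out)
b1 →J2  (through GY1, causality inverts; strokes same side of GY1)
b2 →R1  (only one flow-in slot at J2)

#0 |J1
#1 |J2
#2 |R1
#3 |J1
#4 |J1
#5 |I1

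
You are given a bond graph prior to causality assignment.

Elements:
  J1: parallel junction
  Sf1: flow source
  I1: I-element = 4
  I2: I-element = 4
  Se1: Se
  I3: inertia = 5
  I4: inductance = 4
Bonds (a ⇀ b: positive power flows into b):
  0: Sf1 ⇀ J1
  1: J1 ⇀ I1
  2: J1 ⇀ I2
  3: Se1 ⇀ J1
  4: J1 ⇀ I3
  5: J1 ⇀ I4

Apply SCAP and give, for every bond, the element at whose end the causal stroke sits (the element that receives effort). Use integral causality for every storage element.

β0 stroke at Sf1
β1 stroke at I1
β2 stroke at I2
β3 stroke at J1
β4 stroke at I3
β5 stroke at I4

β0 |Sf1  (Sf1 (Sf) sets flow on bond)
β3 |J1  (Se1: effort source, stroke at far end)
β1 |I1  (common-e at J1 fixed by 3)
β2 |I2  (J1: bond 3 brought effort, rest push out)
β4 |I3  (0-jn J1 has e-setter on 3)
β5 |I4  (J1 effort already set via bond 3)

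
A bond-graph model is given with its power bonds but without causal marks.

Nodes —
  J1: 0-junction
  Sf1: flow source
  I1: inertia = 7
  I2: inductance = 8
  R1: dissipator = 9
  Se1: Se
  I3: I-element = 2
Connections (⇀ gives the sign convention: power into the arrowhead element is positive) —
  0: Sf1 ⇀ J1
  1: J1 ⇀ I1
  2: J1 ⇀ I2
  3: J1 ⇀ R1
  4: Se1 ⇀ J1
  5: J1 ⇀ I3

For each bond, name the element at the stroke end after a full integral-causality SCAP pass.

b0 stroke→Sf1  (Sf1 fixes flow; stroke at Sf1)
b4 stroke→J1  (Se1 fixes effort; stroke away)
b1 stroke→I1  (0-jn J1 has e-setter on 4)
b2 stroke→I2  (common-e at J1 fixed by 4)
b3 stroke→R1  (J1: bond 4 brought effort, rest push out)
b5 stroke→I3  (J1: bond 4 brought effort, rest push out)

b0 stroke at Sf1
b1 stroke at I1
b2 stroke at I2
b3 stroke at R1
b4 stroke at J1
b5 stroke at I3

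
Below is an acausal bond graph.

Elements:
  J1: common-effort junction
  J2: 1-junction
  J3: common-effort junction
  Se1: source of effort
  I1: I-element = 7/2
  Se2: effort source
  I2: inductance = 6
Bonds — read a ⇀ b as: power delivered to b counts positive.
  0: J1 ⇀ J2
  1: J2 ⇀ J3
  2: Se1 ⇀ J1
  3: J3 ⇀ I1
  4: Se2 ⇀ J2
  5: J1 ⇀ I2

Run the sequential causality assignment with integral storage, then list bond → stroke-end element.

bond 0 |J2
bond 1 |J3
bond 2 |J1
bond 3 |I1
bond 4 |J2
bond 5 |I2

β2 stroke→J1  (Se1: effort source, stroke at far end)
β4 stroke→J2  (source Se2 imposes e)
β0 stroke→J2  (J1 effort already set via bond 2)
β5 stroke→I2  (common-e at J1 fixed by 2)
β1 stroke→J3  (only one flow-in slot at J2)
β3 stroke→I1  (common-e at J3 fixed by 1)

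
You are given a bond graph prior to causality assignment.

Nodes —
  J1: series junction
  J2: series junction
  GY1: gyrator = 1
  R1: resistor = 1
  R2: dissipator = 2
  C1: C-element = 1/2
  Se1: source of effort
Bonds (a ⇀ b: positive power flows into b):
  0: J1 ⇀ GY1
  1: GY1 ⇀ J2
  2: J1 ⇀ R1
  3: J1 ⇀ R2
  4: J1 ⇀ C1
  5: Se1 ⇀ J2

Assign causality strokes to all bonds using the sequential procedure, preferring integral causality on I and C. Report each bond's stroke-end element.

#0 →GY1
#1 →GY1
#2 →J1
#3 →J1
#4 →J1
#5 →J2

β5 |J2  (Se1 (Se) sets effort on bond)
β1 |GY1  (J2: last free bond brings flow in)
β0 |GY1  (GY1 both-in/both-out from 1)
β2 |J1  (J1: bond 0 brought flow, rest push out)
β3 |J1  (J1: bond 0 brought flow, rest push out)
β4 |J1  (J1 flow already set via bond 0)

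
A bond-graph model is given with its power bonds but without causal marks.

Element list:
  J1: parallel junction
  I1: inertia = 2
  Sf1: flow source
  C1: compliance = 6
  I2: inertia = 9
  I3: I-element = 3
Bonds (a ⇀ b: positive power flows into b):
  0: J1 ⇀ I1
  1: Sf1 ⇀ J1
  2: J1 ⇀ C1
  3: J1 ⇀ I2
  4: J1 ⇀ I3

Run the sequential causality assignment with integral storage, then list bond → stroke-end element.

bond 1 stroke→Sf1  (Sf1 (Sf) sets flow on bond)
bond 0 stroke→I1  (I1: I, integral causality)
bond 2 stroke→J1  (prefer integral on C1)
bond 3 stroke→I2  (J1: bond 2 brought effort, rest push out)
bond 4 stroke→I3  (J1: bond 2 brought effort, rest push out)

#0 →I1
#1 →Sf1
#2 →J1
#3 →I2
#4 →I3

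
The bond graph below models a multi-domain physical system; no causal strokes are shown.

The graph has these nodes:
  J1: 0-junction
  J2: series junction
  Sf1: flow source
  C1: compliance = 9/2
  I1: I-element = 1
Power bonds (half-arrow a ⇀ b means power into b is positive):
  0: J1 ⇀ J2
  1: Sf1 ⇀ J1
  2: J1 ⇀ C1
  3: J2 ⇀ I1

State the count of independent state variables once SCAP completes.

2  (C1, I1 all integral)

#1 →Sf1  (source Sf1 imposes f)
#2 →J1  (C1: C, integral causality)
#0 →J2  (0-jn J1 has e-setter on 2)
#3 →I1  (J2: last free bond brings flow in)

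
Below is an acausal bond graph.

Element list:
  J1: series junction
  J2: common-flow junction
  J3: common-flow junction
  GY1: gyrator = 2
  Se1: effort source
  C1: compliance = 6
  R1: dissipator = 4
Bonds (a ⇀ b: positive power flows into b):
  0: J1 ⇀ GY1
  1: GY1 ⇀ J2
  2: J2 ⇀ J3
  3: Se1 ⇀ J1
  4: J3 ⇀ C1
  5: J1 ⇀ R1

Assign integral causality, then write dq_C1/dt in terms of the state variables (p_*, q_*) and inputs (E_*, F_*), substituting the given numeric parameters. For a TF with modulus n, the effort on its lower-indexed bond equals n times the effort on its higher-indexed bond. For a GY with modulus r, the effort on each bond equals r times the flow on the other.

β3 stroke→J1  (Se1: effort source, stroke at far end)
β4 stroke→J3  (C1 outputs effort q/C1)
β2 stroke→J2  (J3: last free bond brings flow in)
β1 stroke→GY1  (closing 1-jn rule on J2)
β0 stroke→GY1  (GY GY1: same side as bond 1)
β5 stroke→J1  (common-f at J1 fixed by 0)

dq_C1/dt = E_Se1/2 - q_C1/6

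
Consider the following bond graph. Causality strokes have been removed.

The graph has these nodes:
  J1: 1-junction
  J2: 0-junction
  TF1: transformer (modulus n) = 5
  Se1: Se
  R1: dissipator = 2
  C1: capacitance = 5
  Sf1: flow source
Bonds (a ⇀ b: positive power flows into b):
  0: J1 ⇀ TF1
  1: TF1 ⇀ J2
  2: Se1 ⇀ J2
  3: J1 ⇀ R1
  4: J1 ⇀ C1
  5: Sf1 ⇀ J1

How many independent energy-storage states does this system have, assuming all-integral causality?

1  (C1 all integral)

#2 |J2  (Se1 fixes effort; stroke away)
#5 |Sf1  (Sf1 (Sf) sets flow on bond)
#0 |J1  (J1 flow already set via bond 5)
#3 |J1  (common-f at J1 fixed by 5)
#4 |J1  (J1: bond 5 brought flow, rest push out)
#1 |TF1  (common-e at J2 fixed by 2)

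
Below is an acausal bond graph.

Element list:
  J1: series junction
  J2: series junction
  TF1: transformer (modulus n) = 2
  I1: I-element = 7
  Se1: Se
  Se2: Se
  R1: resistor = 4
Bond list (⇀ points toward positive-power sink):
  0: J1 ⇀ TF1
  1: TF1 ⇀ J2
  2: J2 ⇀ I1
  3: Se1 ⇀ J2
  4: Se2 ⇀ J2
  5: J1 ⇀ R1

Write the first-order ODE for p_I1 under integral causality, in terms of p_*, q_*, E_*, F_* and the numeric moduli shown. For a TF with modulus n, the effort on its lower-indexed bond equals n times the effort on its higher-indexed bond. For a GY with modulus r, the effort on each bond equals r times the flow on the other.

#3 →J2  (Se1 (Se) sets effort on bond)
#4 →J2  (Se2 fixes effort; stroke away)
#2 →I1  (prefer integral on I1)
#1 →J2  (common-f at J2 fixed by 2)
#0 →TF1  (TF1 one-in-one-out from 1)
#5 →J1  (J1: bond 0 brought flow, rest push out)

dp_I1/dt = E_Se1 + E_Se2 - p_I1/7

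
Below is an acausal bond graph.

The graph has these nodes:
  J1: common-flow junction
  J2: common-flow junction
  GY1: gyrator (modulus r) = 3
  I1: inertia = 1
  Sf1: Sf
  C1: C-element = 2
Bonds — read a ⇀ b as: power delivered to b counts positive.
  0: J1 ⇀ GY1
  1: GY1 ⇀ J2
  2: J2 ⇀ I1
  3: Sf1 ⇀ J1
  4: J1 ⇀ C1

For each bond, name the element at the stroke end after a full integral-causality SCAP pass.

bond 0 |J1
bond 1 |J2
bond 2 |I1
bond 3 |Sf1
bond 4 |J1

β3 |Sf1  (source Sf1 imposes f)
β0 |J1  (J1 flow already set via bond 3)
β4 |J1  (J1: bond 3 brought flow, rest push out)
β1 |J2  (through GY1, causality inverts; strokes same side of GY1)
β2 |I1  (J2 needs exactly one f-in)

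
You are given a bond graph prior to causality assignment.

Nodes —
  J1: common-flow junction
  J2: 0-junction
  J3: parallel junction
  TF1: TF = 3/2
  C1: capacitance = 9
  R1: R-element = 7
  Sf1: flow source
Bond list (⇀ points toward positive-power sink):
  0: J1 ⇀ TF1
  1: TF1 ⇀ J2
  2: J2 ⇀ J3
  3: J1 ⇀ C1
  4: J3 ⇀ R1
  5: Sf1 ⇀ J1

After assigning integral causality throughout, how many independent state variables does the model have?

#5 →Sf1  (Sf1: flow source, stroke at near end)
#0 →J1  (1-jn J1 has f-setter on 5)
#3 →J1  (J1: bond 5 brought flow, rest push out)
#1 →TF1  (TF1 one-in-one-out from 0)
#2 →J2  (only one effort-in slot at J2)
#4 →J3  (J3: last free bond brings effort in)

1  (C1 all integral)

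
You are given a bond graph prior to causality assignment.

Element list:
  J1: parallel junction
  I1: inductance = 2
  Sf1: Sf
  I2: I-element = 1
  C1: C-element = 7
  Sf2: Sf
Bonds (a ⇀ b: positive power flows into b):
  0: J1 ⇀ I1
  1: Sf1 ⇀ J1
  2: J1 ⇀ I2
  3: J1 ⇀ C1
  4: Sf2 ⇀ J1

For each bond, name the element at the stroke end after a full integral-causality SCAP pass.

#1 →Sf1  (Sf1 fixes flow; stroke at Sf1)
#4 →Sf2  (Sf2: flow source, stroke at near end)
#0 →I1  (I1 integral (f out))
#2 →I2  (I2: I, integral causality)
#3 →J1  (closing 0-jn rule on J1)

b0 stroke at I1
b1 stroke at Sf1
b2 stroke at I2
b3 stroke at J1
b4 stroke at Sf2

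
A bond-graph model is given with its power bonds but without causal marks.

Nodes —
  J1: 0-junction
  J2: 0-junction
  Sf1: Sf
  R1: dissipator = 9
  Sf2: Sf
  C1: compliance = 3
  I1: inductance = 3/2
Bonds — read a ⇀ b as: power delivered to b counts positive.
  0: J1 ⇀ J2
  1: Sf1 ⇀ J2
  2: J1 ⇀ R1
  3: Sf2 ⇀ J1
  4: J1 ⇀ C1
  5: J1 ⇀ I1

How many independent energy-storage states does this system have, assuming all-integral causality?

2  (C1, I1 all integral)

b1 stroke at Sf1  (Sf1 (Sf) sets flow on bond)
b3 stroke at Sf2  (source Sf2 imposes f)
b0 stroke at J2  (J2: last free bond brings effort in)
b4 stroke at J1  (C1 integral (e out))
b2 stroke at R1  (J1 effort already set via bond 4)
b5 stroke at I1  (J1 effort already set via bond 4)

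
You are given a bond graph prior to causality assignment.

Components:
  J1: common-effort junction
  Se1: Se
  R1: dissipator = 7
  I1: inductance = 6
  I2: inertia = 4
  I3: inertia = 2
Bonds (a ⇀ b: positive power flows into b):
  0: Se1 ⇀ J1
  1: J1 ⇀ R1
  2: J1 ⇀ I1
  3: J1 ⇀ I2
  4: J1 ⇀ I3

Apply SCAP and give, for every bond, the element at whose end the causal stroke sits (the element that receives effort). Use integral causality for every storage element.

bond 0 stroke→J1
bond 1 stroke→R1
bond 2 stroke→I1
bond 3 stroke→I2
bond 4 stroke→I3

bond 0 stroke at J1  (Se1 fixes effort; stroke away)
bond 1 stroke at R1  (common-e at J1 fixed by 0)
bond 2 stroke at I1  (common-e at J1 fixed by 0)
bond 3 stroke at I2  (J1 effort already set via bond 0)
bond 4 stroke at I3  (common-e at J1 fixed by 0)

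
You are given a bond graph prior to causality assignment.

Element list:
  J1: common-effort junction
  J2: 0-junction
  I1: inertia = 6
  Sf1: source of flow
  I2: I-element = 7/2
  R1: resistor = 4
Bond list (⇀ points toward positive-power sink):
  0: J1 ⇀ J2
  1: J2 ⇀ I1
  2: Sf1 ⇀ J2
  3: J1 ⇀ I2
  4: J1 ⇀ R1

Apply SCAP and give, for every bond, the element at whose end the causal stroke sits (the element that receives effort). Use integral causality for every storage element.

β2 →Sf1  (Sf1 (Sf) sets flow on bond)
β1 →I1  (I1 integral (f out))
β0 →J2  (only one effort-in slot at J2)
β3 →I2  (I2: I, integral causality)
β4 →J1  (only one effort-in slot at J1)

bond 0 stroke→J2
bond 1 stroke→I1
bond 2 stroke→Sf1
bond 3 stroke→I2
bond 4 stroke→J1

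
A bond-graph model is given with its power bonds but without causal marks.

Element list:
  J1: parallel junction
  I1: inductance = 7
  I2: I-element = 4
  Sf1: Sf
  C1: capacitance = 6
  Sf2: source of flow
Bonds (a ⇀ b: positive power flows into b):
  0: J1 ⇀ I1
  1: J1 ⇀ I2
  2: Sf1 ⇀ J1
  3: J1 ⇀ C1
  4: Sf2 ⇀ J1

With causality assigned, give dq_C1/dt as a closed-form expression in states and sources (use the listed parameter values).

b2 stroke at Sf1  (Sf1 fixes flow; stroke at Sf1)
b4 stroke at Sf2  (Sf2 (Sf) sets flow on bond)
b0 stroke at I1  (I1 outputs flow p/I1)
b1 stroke at I2  (I2 integral (f out))
b3 stroke at J1  (J1 needs exactly one e-in)

dq_C1/dt = F_Sf1 + F_Sf2 - p_I1/7 - p_I2/4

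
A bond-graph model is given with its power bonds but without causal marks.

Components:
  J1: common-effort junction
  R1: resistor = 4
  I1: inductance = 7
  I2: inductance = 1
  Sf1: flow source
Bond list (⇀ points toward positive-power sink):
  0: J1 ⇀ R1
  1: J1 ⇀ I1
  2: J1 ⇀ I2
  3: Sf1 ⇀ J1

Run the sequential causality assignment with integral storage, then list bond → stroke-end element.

bond 0 stroke→J1
bond 1 stroke→I1
bond 2 stroke→I2
bond 3 stroke→Sf1

b3 stroke at Sf1  (Sf1 fixes flow; stroke at Sf1)
b1 stroke at I1  (I1 integral (f out))
b2 stroke at I2  (I2: I, integral causality)
b0 stroke at J1  (J1: last free bond brings effort in)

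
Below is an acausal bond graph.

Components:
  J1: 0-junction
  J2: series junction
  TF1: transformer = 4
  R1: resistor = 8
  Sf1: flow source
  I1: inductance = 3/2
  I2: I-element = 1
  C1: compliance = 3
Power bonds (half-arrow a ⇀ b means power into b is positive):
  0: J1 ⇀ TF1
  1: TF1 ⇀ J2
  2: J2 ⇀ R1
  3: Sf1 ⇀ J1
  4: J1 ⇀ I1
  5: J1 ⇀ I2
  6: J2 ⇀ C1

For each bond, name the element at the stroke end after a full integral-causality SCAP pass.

#0 stroke at J1
#1 stroke at TF1
#2 stroke at J2
#3 stroke at Sf1
#4 stroke at I1
#5 stroke at I2
#6 stroke at J2

β3 |Sf1  (Sf1 (Sf) sets flow on bond)
β4 |I1  (I1 outputs flow p/I1)
β5 |I2  (I2: I, integral causality)
β0 |J1  (J1: last free bond brings effort in)
β1 |TF1  (TF TF1: opposite of bond 0)
β2 |J2  (J2: bond 1 brought flow, rest push out)
β6 |J2  (J2: bond 1 brought flow, rest push out)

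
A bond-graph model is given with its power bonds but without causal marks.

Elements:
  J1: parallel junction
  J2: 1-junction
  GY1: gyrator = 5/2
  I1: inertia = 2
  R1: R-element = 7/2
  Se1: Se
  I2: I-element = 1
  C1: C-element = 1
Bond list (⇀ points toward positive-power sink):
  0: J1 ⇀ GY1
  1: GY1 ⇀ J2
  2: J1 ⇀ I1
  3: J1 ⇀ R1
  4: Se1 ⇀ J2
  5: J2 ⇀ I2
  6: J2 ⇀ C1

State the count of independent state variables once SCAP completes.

3  (C1, I1, I2 all integral)

bond 4 stroke at J2  (Se1 (Se) sets effort on bond)
bond 2 stroke at I1  (I1 integral (f out))
bond 5 stroke at I2  (I2 outputs flow p/I2)
bond 1 stroke at J2  (1-jn J2 has f-setter on 5)
bond 6 stroke at J2  (J2: bond 5 brought flow, rest push out)
bond 0 stroke at J1  (GY1 both-in/both-out from 1)
bond 3 stroke at R1  (J1 effort already set via bond 0)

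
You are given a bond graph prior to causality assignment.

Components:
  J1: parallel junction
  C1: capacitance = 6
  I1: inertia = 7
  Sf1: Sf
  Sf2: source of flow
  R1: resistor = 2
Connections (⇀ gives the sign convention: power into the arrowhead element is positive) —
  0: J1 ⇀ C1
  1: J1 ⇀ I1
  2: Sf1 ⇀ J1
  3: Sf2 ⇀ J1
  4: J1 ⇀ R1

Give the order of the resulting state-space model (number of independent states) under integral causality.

#2 stroke at Sf1  (source Sf1 imposes f)
#3 stroke at Sf2  (Sf2 fixes flow; stroke at Sf2)
#0 stroke at J1  (prefer integral on C1)
#1 stroke at I1  (0-jn J1 has e-setter on 0)
#4 stroke at R1  (common-e at J1 fixed by 0)

2  (C1, I1 all integral)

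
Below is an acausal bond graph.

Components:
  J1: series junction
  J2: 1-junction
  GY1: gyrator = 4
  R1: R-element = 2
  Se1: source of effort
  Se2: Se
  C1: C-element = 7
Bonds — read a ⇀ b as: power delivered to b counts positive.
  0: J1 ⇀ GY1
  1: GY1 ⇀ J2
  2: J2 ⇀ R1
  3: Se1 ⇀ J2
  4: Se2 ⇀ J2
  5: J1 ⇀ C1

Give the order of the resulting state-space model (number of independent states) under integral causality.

1  (C1 all integral)

bond 3 stroke at J2  (Se1: effort source, stroke at far end)
bond 4 stroke at J2  (Se2 (Se) sets effort on bond)
bond 5 stroke at J1  (C1: C, integral causality)
bond 0 stroke at GY1  (only one flow-in slot at J1)
bond 1 stroke at GY1  (GY GY1: same side as bond 0)
bond 2 stroke at J2  (1-jn J2 has f-setter on 1)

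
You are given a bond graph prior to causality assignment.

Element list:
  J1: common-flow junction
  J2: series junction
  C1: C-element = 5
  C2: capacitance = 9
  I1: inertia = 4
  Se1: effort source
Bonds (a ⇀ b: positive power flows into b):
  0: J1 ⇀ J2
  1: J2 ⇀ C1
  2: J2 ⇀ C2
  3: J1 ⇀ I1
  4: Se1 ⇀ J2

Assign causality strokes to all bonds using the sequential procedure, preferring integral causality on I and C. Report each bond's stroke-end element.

#0 stroke at J1
#1 stroke at J2
#2 stroke at J2
#3 stroke at I1
#4 stroke at J2

bond 4 stroke at J2  (Se1: effort source, stroke at far end)
bond 1 stroke at J2  (prefer integral on C1)
bond 2 stroke at J2  (C2 outputs effort q/C2)
bond 0 stroke at J1  (J2 needs exactly one f-in)
bond 3 stroke at I1  (J1 needs exactly one f-in)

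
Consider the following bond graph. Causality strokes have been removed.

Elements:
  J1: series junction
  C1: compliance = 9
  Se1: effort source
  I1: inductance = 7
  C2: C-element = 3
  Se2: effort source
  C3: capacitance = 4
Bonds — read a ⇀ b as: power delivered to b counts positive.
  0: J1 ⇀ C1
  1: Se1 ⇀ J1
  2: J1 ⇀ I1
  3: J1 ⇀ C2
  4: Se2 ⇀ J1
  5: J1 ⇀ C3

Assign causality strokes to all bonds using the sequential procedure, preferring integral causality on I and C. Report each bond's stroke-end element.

#0 →J1
#1 →J1
#2 →I1
#3 →J1
#4 →J1
#5 →J1

b1 →J1  (source Se1 imposes e)
b4 →J1  (Se2 fixes effort; stroke away)
b0 →J1  (C1: C, integral causality)
b2 →I1  (I1 integral (f out))
b3 →J1  (1-jn J1 has f-setter on 2)
b5 →J1  (J1: bond 2 brought flow, rest push out)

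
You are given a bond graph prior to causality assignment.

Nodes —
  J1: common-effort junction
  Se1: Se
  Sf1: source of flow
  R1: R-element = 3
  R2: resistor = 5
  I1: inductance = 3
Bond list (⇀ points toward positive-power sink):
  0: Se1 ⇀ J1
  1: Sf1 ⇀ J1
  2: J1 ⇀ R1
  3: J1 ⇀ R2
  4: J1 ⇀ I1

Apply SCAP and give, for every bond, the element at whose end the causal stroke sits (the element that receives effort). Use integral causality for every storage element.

b0 →J1  (Se1 fixes effort; stroke away)
b1 →Sf1  (Sf1 (Sf) sets flow on bond)
b2 →R1  (J1: bond 0 brought effort, rest push out)
b3 →R2  (J1 effort already set via bond 0)
b4 →I1  (J1 effort already set via bond 0)

bond 0 |J1
bond 1 |Sf1
bond 2 |R1
bond 3 |R2
bond 4 |I1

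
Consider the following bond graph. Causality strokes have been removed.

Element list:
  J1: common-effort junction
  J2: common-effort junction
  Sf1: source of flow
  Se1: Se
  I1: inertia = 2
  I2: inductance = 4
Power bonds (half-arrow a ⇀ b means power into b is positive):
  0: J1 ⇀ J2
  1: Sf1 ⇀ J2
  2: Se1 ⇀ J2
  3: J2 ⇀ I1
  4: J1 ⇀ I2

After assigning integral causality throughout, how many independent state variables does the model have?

β1 stroke→Sf1  (Sf1 (Sf) sets flow on bond)
β2 stroke→J2  (source Se1 imposes e)
β0 stroke→J1  (J2: bond 2 brought effort, rest push out)
β3 stroke→I1  (J2: bond 2 brought effort, rest push out)
β4 stroke→I2  (J1: bond 0 brought effort, rest push out)

2  (I1, I2 all integral)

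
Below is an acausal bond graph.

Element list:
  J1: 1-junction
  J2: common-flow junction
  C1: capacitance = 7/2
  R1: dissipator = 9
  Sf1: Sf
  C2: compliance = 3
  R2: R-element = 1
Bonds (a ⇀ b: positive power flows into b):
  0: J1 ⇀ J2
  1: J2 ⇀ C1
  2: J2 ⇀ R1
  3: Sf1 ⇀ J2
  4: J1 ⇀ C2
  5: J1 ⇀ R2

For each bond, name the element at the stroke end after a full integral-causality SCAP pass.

b0 →J2
b1 →J2
b2 →J2
b3 →Sf1
b4 →J1
b5 →J1

β3 stroke→Sf1  (Sf1 fixes flow; stroke at Sf1)
β0 stroke→J2  (J2: bond 3 brought flow, rest push out)
β1 stroke→J2  (1-jn J2 has f-setter on 3)
β2 stroke→J2  (J2: bond 3 brought flow, rest push out)
β4 stroke→J1  (common-f at J1 fixed by 0)
β5 stroke→J1  (common-f at J1 fixed by 0)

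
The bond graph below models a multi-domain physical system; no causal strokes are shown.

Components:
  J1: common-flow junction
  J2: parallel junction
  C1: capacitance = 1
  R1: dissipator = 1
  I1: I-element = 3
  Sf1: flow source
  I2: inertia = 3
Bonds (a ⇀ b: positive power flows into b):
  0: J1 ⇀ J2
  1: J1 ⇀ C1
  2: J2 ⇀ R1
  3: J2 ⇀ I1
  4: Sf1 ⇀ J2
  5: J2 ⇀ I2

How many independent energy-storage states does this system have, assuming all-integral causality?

3  (C1, I1, I2 all integral)

b4 stroke→Sf1  (Sf1: flow source, stroke at near end)
b1 stroke→J1  (prefer integral on C1)
b0 stroke→J2  (closing 1-jn rule on J1)
b2 stroke→R1  (common-e at J2 fixed by 0)
b3 stroke→I1  (common-e at J2 fixed by 0)
b5 stroke→I2  (common-e at J2 fixed by 0)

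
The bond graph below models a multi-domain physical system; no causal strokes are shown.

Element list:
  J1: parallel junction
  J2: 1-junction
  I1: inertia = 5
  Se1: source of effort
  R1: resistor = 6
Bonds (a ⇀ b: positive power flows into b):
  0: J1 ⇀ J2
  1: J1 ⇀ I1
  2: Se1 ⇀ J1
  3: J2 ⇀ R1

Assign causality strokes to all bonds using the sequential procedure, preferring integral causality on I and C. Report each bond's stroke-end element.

#2 stroke→J1  (Se1 fixes effort; stroke away)
#0 stroke→J2  (J1: bond 2 brought effort, rest push out)
#1 stroke→I1  (common-e at J1 fixed by 2)
#3 stroke→R1  (only one flow-in slot at J2)

bond 0 →J2
bond 1 →I1
bond 2 →J1
bond 3 →R1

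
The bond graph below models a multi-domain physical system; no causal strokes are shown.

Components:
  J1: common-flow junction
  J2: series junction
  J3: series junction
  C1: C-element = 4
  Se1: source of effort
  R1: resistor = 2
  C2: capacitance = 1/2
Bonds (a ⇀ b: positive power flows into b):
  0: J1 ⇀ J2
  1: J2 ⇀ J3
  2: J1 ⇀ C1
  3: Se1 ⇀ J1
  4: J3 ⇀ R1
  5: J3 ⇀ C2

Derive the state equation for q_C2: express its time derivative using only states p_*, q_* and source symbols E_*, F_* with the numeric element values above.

dq_C2/dt = E_Se1/2 - q_C1/8 - q_C2

bond 3 |J1  (Se1: effort source, stroke at far end)
bond 2 |J1  (prefer integral on C1)
bond 0 |J2  (closing 1-jn rule on J1)
bond 1 |J3  (J2 needs exactly one f-in)
bond 5 |J3  (C2 outputs effort q/C2)
bond 4 |R1  (J3 needs exactly one f-in)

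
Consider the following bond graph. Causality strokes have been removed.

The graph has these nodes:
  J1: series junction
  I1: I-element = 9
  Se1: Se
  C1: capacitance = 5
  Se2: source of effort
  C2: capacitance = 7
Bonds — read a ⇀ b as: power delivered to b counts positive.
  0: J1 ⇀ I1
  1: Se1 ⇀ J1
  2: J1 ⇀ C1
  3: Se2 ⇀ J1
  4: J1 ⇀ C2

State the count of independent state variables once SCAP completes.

3  (C1, C2, I1 all integral)

b1 stroke at J1  (Se1 (Se) sets effort on bond)
b3 stroke at J1  (Se2: effort source, stroke at far end)
b0 stroke at I1  (prefer integral on I1)
b2 stroke at J1  (1-jn J1 has f-setter on 0)
b4 stroke at J1  (1-jn J1 has f-setter on 0)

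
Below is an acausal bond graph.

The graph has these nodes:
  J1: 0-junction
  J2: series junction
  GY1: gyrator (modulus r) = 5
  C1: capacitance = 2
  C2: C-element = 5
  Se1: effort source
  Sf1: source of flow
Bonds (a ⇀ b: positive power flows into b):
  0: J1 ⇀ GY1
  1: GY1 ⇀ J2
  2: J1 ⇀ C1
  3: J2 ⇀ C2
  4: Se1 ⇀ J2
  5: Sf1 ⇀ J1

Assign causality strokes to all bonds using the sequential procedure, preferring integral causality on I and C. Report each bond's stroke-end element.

β4 →J2  (Se1: effort source, stroke at far end)
β5 →Sf1  (Sf1 fixes flow; stroke at Sf1)
β2 →J1  (prefer integral on C1)
β0 →GY1  (J1: bond 2 brought effort, rest push out)
β1 →GY1  (GY1 both-in/both-out from 0)
β3 →J2  (common-f at J2 fixed by 1)

#0 stroke→GY1
#1 stroke→GY1
#2 stroke→J1
#3 stroke→J2
#4 stroke→J2
#5 stroke→Sf1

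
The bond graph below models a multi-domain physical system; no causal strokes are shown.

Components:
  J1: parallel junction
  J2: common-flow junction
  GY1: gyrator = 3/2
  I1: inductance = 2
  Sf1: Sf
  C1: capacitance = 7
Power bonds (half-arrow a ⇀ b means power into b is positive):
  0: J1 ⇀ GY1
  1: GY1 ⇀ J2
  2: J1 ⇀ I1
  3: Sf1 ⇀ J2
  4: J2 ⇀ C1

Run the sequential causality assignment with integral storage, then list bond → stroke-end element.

#0 |J1
#1 |J2
#2 |I1
#3 |Sf1
#4 |J2

b3 |Sf1  (Sf1: flow source, stroke at near end)
b1 |J2  (common-f at J2 fixed by 3)
b4 |J2  (common-f at J2 fixed by 3)
b0 |J1  (GY1 both-in/both-out from 1)
b2 |I1  (common-e at J1 fixed by 0)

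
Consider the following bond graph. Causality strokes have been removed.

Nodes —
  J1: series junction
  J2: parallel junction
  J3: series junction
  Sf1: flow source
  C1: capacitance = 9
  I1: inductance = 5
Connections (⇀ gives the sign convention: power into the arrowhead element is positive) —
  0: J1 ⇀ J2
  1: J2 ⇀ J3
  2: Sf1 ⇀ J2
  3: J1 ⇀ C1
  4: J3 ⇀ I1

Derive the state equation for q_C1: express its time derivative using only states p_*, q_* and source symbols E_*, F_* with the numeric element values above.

bond 2 →Sf1  (Sf1: flow source, stroke at near end)
bond 3 →J1  (prefer integral on C1)
bond 0 →J2  (J1: last free bond brings flow in)
bond 1 →J3  (0-jn J2 has e-setter on 0)
bond 4 →I1  (only one flow-in slot at J3)

dq_C1/dt = -F_Sf1 + p_I1/5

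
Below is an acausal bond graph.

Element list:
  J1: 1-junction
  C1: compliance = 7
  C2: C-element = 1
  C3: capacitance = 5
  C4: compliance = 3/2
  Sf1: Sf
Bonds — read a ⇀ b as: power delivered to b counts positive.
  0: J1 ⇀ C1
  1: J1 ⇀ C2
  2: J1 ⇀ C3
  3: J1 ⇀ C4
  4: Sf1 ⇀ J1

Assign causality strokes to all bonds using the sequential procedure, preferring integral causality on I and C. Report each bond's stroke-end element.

bond 4 →Sf1  (Sf1: flow source, stroke at near end)
bond 0 →J1  (J1: bond 4 brought flow, rest push out)
bond 1 →J1  (1-jn J1 has f-setter on 4)
bond 2 →J1  (J1: bond 4 brought flow, rest push out)
bond 3 →J1  (common-f at J1 fixed by 4)

#0 |J1
#1 |J1
#2 |J1
#3 |J1
#4 |Sf1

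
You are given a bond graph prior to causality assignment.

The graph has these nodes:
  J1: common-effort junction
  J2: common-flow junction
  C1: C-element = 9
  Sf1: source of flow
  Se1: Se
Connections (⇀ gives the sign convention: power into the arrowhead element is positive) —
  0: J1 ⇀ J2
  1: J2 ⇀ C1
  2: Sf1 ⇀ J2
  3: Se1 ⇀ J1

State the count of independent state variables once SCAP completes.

#2 stroke at Sf1  (Sf1: flow source, stroke at near end)
#3 stroke at J1  (Se1: effort source, stroke at far end)
#0 stroke at J2  (J1: bond 3 brought effort, rest push out)
#1 stroke at J2  (1-jn J2 has f-setter on 2)

1  (C1 all integral)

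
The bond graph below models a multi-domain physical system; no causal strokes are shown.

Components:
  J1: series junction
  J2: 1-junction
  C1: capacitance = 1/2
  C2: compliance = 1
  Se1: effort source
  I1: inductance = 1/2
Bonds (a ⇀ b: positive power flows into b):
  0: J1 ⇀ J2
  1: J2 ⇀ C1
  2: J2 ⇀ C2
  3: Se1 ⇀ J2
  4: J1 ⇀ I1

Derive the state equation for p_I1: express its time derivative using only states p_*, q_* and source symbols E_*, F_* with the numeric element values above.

β3 |J2  (Se1 (Se) sets effort on bond)
β1 |J2  (C1 integral (e out))
β2 |J2  (C2 integral (e out))
β0 |J1  (only one flow-in slot at J2)
β4 |I1  (only one flow-in slot at J1)

dp_I1/dt = E_Se1 - 2*q_C1 - q_C2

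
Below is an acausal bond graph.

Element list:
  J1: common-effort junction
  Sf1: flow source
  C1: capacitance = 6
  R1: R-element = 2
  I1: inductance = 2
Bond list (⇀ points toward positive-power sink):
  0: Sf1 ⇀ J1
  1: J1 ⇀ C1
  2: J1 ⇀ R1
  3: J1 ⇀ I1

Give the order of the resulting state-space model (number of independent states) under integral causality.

2  (C1, I1 all integral)

#0 stroke→Sf1  (Sf1 fixes flow; stroke at Sf1)
#1 stroke→J1  (prefer integral on C1)
#2 stroke→R1  (J1: bond 1 brought effort, rest push out)
#3 stroke→I1  (J1 effort already set via bond 1)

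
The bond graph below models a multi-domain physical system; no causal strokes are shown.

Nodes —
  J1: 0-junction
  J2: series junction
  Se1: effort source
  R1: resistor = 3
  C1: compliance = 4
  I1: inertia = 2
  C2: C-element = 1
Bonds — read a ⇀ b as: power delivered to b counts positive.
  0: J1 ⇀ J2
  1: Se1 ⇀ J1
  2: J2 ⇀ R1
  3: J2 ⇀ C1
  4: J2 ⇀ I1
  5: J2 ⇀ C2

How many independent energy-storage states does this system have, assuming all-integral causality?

3  (C1, C2, I1 all integral)

β1 stroke→J1  (Se1 (Se) sets effort on bond)
β0 stroke→J2  (J1: bond 1 brought effort, rest push out)
β3 stroke→J2  (C1 integral (e out))
β4 stroke→I1  (I1 outputs flow p/I1)
β2 stroke→J2  (1-jn J2 has f-setter on 4)
β5 stroke→J2  (1-jn J2 has f-setter on 4)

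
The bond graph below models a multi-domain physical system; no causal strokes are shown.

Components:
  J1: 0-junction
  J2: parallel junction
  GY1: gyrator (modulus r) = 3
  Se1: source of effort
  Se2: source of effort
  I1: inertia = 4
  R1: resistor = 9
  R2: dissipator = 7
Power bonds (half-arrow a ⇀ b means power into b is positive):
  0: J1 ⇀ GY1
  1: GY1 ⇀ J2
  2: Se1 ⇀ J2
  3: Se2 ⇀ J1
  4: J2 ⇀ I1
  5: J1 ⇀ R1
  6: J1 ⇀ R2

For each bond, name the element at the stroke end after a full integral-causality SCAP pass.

β2 stroke→J2  (source Se1 imposes e)
β3 stroke→J1  (source Se2 imposes e)
β0 stroke→GY1  (common-e at J1 fixed by 3)
β5 stroke→R1  (common-e at J1 fixed by 3)
β6 stroke→R2  (common-e at J1 fixed by 3)
β1 stroke→GY1  (0-jn J2 has e-setter on 2)
β4 stroke→I1  (J2: bond 2 brought effort, rest push out)

bond 0 |GY1
bond 1 |GY1
bond 2 |J2
bond 3 |J1
bond 4 |I1
bond 5 |R1
bond 6 |R2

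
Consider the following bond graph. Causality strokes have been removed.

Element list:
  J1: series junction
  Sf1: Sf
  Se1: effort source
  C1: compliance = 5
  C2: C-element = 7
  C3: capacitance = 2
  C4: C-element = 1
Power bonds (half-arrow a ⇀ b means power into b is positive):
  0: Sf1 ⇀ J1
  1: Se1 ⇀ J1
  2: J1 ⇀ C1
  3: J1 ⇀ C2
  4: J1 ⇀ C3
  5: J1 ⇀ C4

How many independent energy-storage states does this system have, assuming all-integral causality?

4  (C1, C2, C3, C4 all integral)

b0 →Sf1  (Sf1 (Sf) sets flow on bond)
b1 →J1  (Se1 (Se) sets effort on bond)
b2 →J1  (J1: bond 0 brought flow, rest push out)
b3 →J1  (1-jn J1 has f-setter on 0)
b4 →J1  (J1: bond 0 brought flow, rest push out)
b5 →J1  (1-jn J1 has f-setter on 0)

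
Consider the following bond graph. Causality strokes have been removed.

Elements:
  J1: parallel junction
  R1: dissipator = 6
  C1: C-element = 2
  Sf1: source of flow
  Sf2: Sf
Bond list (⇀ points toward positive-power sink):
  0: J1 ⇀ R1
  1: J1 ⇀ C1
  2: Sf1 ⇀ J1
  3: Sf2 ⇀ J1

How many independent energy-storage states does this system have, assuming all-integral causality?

β2 stroke→Sf1  (source Sf1 imposes f)
β3 stroke→Sf2  (source Sf2 imposes f)
β1 stroke→J1  (C1 outputs effort q/C1)
β0 stroke→R1  (0-jn J1 has e-setter on 1)

1  (C1 all integral)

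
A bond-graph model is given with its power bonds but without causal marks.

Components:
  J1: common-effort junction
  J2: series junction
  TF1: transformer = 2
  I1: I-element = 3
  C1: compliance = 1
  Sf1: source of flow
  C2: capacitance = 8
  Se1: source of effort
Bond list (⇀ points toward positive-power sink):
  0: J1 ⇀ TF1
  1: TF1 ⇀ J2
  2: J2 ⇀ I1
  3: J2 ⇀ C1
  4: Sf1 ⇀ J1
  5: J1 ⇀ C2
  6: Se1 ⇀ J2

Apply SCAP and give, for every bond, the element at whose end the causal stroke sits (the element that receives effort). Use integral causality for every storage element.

bond 0 |TF1
bond 1 |J2
bond 2 |I1
bond 3 |J2
bond 4 |Sf1
bond 5 |J1
bond 6 |J2

#4 stroke at Sf1  (Sf1 fixes flow; stroke at Sf1)
#6 stroke at J2  (source Se1 imposes e)
#2 stroke at I1  (I1 integral (f out))
#1 stroke at J2  (common-f at J2 fixed by 2)
#3 stroke at J2  (1-jn J2 has f-setter on 2)
#0 stroke at TF1  (through TF1, causality passes straight; one stroke at TF1)
#5 stroke at J1  (closing 0-jn rule on J1)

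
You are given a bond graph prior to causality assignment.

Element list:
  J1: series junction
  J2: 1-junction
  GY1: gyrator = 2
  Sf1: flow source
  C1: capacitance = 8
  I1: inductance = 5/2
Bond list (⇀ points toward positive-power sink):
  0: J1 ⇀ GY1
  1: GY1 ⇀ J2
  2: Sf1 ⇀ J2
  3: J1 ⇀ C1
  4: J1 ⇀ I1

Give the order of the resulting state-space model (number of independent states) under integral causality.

2  (C1, I1 all integral)

bond 2 →Sf1  (source Sf1 imposes f)
bond 1 →J2  (common-f at J2 fixed by 2)
bond 0 →J1  (through GY1, causality inverts; strokes same side of GY1)
bond 3 →J1  (C1: C, integral causality)
bond 4 →I1  (J1 needs exactly one f-in)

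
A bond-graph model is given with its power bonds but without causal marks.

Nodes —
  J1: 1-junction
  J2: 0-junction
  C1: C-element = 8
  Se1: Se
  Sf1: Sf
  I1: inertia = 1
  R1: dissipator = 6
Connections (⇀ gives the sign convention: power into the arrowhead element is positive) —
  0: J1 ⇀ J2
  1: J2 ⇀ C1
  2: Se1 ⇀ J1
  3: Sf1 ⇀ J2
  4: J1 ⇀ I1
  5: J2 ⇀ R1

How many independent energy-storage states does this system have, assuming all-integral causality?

#2 stroke→J1  (Se1: effort source, stroke at far end)
#3 stroke→Sf1  (Sf1: flow source, stroke at near end)
#1 stroke→J2  (prefer integral on C1)
#0 stroke→J1  (0-jn J2 has e-setter on 1)
#5 stroke→R1  (common-e at J2 fixed by 1)
#4 stroke→I1  (J1 needs exactly one f-in)

2  (C1, I1 all integral)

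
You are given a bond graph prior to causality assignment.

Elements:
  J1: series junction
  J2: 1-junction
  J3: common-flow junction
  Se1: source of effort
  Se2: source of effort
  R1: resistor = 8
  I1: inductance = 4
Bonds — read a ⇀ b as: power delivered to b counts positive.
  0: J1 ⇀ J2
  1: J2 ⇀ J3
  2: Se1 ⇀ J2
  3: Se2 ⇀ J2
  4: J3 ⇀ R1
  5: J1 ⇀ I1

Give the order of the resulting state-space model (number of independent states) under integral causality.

bond 2 stroke at J2  (Se1: effort source, stroke at far end)
bond 3 stroke at J2  (source Se2 imposes e)
bond 5 stroke at I1  (I1 integral (f out))
bond 0 stroke at J1  (J1 flow already set via bond 5)
bond 1 stroke at J2  (1-jn J2 has f-setter on 0)
bond 4 stroke at J3  (1-jn J3 has f-setter on 1)

1  (I1 all integral)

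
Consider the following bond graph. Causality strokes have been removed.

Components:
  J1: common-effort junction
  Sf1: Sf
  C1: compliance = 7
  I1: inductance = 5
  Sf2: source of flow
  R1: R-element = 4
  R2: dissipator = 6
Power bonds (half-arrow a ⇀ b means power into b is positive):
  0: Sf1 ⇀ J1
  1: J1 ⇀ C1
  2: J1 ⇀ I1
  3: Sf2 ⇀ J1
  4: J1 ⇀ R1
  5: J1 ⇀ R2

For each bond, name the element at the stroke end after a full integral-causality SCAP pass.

bond 0 stroke→Sf1
bond 1 stroke→J1
bond 2 stroke→I1
bond 3 stroke→Sf2
bond 4 stroke→R1
bond 5 stroke→R2

β0 →Sf1  (Sf1 fixes flow; stroke at Sf1)
β3 →Sf2  (Sf2: flow source, stroke at near end)
β1 →J1  (C1 integral (e out))
β2 →I1  (0-jn J1 has e-setter on 1)
β4 →R1  (0-jn J1 has e-setter on 1)
β5 →R2  (0-jn J1 has e-setter on 1)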